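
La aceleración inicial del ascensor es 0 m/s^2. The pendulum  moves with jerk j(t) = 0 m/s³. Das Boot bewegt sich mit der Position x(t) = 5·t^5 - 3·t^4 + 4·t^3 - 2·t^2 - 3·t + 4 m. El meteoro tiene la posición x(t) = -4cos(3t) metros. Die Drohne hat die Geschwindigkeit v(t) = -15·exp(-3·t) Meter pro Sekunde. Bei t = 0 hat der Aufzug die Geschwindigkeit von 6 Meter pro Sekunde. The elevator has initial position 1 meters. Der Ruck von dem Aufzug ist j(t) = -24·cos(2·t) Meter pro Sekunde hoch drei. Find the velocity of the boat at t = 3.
Starting from position x(t) = 5·t^5 - 3·t^4 + 4·t^3 - 2·t^2 - 3·t + 4, we take 1 derivative. The derivative of position gives velocity: v(t) = 25·t^4 - 12·t^3 + 12·t^2 - 4·t - 3. Using v(t) = 25·t^4 - 12·t^3 + 12·t^2 - 4·t - 3 and substituting t = 3, we find v = 1794.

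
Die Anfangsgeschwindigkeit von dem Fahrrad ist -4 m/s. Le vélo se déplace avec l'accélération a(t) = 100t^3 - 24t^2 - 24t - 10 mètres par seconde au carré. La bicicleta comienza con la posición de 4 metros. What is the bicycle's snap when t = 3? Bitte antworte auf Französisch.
Nous devons dériver notre équation de l'accélération a(t) = 100·t^3 - 24·t^2 - 24·t - 10 2 fois. La dérivée de l'accélération donne le jerk: j(t) = 300·t^2 - 48·t - 24. En dérivant le jerk, nous obtenons le snap: s(t) = 600·t - 48. En utilisant s(t) = 600·t - 48 et en substituant t = 3, nous trouvons s = 1752.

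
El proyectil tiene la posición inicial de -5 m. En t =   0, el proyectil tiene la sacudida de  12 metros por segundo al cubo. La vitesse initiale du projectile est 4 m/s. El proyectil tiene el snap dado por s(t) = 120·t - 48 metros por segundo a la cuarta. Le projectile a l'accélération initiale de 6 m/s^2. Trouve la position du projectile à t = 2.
Pour résoudre ceci, nous devons prendre 4 intégrales de notre équation du snap s(t) = 120·t - 48. En intégrant le snap et en utilisant la condition initiale j(0) = 12, nous obtenons j(t) = 60·t^2 - 48·t + 12. En prenant ∫j(t)dt et en appliquant a(0) = 6, nous trouvons a(t) = 20·t^3 - 24·t^2 + 12·t + 6. En intégrant l'accélération et en utilisant la condition initiale v(0) = 4, nous obtenons v(t) = 5·t^4 - 8·t^3 + 6·t^2 + 6·t + 4. L'intégrale de la vitesse, avec x(0) = -5, donne la position: x(t) = t^5 - 2·t^4 + 2·t^3 + 3·t^2 + 4·t - 5. De l'équation de la position x(t) = t^5 - 2·t^4 + 2·t^3 + 3·t^2 + 4·t - 5, nous substituons t = 2 pour obtenir x = 31.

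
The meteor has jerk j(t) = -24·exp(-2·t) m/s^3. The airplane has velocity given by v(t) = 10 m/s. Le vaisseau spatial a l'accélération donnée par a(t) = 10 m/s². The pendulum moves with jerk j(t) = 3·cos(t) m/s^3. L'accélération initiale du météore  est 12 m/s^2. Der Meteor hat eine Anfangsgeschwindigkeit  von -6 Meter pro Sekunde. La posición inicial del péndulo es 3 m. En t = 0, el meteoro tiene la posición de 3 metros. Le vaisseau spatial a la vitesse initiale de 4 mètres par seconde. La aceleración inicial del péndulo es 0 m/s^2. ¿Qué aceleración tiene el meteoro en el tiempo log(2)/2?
Necesitamos integrar nuestra ecuación de la sacudida j(t) = -24·exp(-2·t) 1 vez. Integrando la sacudida y usando la condición inicial a(0) = 12, obtenemos a(t) = 12·exp(-2·t). Tenemos la aceleración a(t) = 12·exp(-2·t). Sustituyendo t = log(2)/2: a(log(2)/2) = 6.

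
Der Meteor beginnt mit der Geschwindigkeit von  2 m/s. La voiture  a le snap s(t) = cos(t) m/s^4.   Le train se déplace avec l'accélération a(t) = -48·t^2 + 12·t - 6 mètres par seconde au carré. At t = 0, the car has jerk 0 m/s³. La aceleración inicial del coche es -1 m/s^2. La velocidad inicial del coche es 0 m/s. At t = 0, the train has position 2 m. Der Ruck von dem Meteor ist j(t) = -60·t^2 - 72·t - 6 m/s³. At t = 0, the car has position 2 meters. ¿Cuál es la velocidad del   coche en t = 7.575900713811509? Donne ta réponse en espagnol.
Partiendo del snap s(t) = cos(t), tomamos 3 antiderivadas. Tomando ∫s(t)dt y aplicando j(0) = 0, encontramos j(t) = sin(t). La integral de la sacudida es la aceleración. Usando a(0) = -1, obtenemos a(t) = -cos(t). La integral de la aceleración es la velocidad. Usando v(0) = 0, obtenemos v(t) = -sin(t). Usando v(t) = -sin(t) y sustituyendo t = 7.575900713811509, encontramos v = -0.961584016818906.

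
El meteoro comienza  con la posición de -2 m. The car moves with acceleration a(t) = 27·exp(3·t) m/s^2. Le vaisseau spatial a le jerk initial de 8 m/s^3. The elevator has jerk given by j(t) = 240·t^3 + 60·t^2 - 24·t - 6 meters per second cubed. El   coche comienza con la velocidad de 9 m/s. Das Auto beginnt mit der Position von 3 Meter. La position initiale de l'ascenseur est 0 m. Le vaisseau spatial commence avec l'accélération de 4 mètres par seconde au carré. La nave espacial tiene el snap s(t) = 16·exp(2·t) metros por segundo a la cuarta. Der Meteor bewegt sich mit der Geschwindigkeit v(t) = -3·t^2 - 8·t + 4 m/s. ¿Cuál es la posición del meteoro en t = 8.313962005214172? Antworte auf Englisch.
Starting from velocity v(t) = -3·t^2 - 8·t + 4, we take 1 integral. The integral of velocity, with x(0) = -2, gives position: x(t) = -t^3 - 4·t^2 + 4·t - 2. Using x(t) = -t^3 - 4·t^2 + 4·t - 2 and substituting t = 8.313962005214172, we find x = -819.909393161037.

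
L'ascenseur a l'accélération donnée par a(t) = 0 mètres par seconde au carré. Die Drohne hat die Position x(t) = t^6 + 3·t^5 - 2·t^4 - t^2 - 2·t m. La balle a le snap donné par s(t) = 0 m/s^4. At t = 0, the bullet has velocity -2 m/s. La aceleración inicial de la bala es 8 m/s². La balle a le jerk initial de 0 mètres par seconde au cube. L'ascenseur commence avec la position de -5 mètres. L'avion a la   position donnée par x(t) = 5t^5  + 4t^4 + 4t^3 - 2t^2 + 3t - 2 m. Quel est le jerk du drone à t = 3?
Pour résoudre ceci, nous devons prendre 3 dérivées de notre équation de la position x(t) = t^6 + 3·t^5 - 2·t^4 - t^2 - 2·t. En prenant d/dt de x(t), nous trouvons v(t) = 6·t^5 + 15·t^4 - 8·t^3 - 2·t - 2. En dérivant la vitesse, nous obtenons l'accélération: a(t) = 30·t^4 + 60·t^3 - 24·t^2 - 2. En dérivant l'accélération, nous obtenons le jerk: j(t) = 120·t^3 + 180·t^2 - 48·t. En utilisant j(t) = 120·t^3 + 180·t^2 - 48·t et en substituant t = 3, nous trouvons j = 4716.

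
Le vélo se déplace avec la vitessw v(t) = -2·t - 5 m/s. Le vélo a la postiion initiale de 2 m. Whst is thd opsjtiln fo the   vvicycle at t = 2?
We need to integrate our velocity equation v(t) = -2·t - 5 1 time. Integrating velocity and using the initial condition x(0) = 2, we get x(t) = -t^2 - 5·t + 2. We have position x(t) = -t^2 - 5·t + 2. Substituting t = 2: x(2) = -12.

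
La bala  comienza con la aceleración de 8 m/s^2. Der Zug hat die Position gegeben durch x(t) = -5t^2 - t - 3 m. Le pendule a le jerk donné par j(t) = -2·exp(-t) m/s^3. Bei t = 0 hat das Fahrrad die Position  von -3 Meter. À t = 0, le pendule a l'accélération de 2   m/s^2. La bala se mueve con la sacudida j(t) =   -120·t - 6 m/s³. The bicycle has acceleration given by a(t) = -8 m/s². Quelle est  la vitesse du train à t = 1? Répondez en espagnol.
Debemos derivar nuestra ecuación de la posición x(t) = -5·t^2 - t - 3 1 vez. Tomando d/dt de x(t), encontramos v(t) = -10·t - 1. Usando v(t) = -10·t - 1 y sustituyendo t = 1, encontramos v = -11.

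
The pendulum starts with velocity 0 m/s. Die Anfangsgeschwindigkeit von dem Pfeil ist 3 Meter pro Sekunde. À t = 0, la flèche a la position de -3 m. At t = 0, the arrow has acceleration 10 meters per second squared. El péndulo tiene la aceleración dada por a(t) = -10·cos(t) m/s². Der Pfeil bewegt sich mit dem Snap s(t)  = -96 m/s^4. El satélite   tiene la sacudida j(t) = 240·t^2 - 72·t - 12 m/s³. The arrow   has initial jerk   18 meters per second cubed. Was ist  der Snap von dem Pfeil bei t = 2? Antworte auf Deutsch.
Aus der Gleichung für den Snap s(t) = -96, setzen wir t = 2 ein und erhalten s = -96.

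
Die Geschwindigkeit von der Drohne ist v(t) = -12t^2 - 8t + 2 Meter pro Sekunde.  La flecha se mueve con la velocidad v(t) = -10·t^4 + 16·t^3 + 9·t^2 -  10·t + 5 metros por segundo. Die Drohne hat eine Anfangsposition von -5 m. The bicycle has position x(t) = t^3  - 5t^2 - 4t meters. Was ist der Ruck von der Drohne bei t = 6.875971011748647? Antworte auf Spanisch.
Debemos derivar nuestra ecuación de la velocidad v(t) = -12·t^2 - 8·t + 2 2 veces. La derivada de la velocidad da la aceleración: a(t) = -24·t - 8. Derivando la aceleración, obtenemos la sacudida: j(t) = -24. Usando j(t) = -24 y sustituyendo t = 6.875971011748647, encontramos j = -24.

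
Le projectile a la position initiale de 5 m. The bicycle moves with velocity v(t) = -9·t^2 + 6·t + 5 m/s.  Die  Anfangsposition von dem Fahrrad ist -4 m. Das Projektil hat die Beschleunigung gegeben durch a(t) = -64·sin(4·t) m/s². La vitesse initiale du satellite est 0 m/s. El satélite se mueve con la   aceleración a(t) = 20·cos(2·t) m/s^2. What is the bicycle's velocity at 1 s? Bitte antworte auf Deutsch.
Wir haben die Geschwindigkeit v(t) = -9·t^2 + 6·t + 5. Durch Einsetzen von t = 1: v(1) = 2.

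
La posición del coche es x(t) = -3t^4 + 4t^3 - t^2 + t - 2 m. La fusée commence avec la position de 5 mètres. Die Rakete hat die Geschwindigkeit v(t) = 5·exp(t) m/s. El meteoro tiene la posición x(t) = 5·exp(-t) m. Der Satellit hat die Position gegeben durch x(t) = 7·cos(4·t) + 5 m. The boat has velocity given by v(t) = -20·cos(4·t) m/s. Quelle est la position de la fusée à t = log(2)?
Nous devons intégrer notre équation de la vitesse v(t) = 5·exp(t) 1 fois. La primitive de la vitesse est la position. En utilisant x(0) = 5, nous obtenons x(t) = 5·exp(t). De l'équation de la position x(t) = 5·exp(t), nous substituons t = log(2) pour obtenir x = 10.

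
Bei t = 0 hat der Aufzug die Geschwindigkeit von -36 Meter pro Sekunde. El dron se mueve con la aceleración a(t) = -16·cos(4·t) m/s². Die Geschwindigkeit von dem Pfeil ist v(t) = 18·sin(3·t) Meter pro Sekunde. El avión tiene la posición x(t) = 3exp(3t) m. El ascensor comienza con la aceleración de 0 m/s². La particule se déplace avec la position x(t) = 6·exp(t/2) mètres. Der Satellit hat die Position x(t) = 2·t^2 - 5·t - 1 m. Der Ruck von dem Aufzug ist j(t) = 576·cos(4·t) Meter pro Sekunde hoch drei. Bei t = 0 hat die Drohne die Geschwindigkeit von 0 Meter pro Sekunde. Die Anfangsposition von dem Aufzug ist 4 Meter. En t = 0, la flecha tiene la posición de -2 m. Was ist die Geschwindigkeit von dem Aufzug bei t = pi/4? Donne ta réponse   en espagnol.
Debemos encontrar la antiderivada de nuestra ecuación de la sacudida j(t) = 576·cos(4·t) 2 veces. La integral de la sacudida es la aceleración. Usando a(0) = 0, obtenemos a(t) = 144·sin(4·t). Integrando la aceleración y usando la condición inicial v(0) = -36, obtenemos v(t) = -36·cos(4·t). De la ecuación de la velocidad v(t) = -36·cos(4·t), sustituimos t = pi/4 para obtener v = 36.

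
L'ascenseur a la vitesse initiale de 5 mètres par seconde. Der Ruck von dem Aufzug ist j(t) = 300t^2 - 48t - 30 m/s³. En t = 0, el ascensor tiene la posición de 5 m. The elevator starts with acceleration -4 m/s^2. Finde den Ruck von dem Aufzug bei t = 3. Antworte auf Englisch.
Using j(t) = 300·t^2 - 48·t - 30 and substituting t = 3, we find j = 2526.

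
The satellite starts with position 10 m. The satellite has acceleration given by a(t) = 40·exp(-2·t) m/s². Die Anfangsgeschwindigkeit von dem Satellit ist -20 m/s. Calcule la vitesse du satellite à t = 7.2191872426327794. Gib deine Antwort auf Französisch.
En partant de l'accélération a(t) = 40·exp(-2·t), nous prenons 1 intégrale. La primitive de l'accélération est la vitesse. En utilisant v(0) = -20, nous obtenons v(t) = -20·exp(-2·t). En utilisant v(t) = -20·exp(-2·t) et en substituant t = 7.2191872426327794, nous trouvons v = -0.0000107281201572052.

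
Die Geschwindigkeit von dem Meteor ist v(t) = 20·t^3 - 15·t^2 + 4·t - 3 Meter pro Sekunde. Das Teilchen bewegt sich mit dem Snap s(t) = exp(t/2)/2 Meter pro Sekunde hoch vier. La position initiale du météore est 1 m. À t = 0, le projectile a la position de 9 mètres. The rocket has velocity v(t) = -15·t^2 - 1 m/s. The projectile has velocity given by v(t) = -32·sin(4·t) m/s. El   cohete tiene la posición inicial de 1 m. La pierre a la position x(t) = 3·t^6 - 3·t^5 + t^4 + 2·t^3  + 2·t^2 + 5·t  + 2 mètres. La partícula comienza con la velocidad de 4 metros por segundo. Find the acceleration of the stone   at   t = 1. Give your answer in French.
En partant de la position x(t) = 3·t^6 - 3·t^5 + t^4 + 2·t^3 + 2·t^2 + 5·t + 2, nous prenons 2 dérivées. En dérivant la position, nous obtenons la vitesse: v(t) = 18·t^5 - 15·t^4 + 4·t^3 + 6·t^2 + 4·t + 5. En dérivant la vitesse, nous obtenons l'accélération: a(t) = 90·t^4 - 60·t^3 + 12·t^2 + 12·t + 4. De l'équation de l'accélération a(t) = 90·t^4 - 60·t^3 + 12·t^2 + 12·t + 4, nous substituons t = 1 pour obtenir a = 58.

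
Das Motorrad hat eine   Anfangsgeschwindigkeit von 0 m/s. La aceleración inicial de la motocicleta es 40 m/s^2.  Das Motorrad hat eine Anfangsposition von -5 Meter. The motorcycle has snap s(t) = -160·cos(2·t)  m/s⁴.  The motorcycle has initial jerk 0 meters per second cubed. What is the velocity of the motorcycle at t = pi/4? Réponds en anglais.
To find the answer, we compute 3 integrals of s(t) = -160·cos(2·t). The antiderivative of snap is jerk. Using j(0) = 0, we get j(t) = -80·sin(2·t). Integrating jerk and using the initial condition a(0) = 40, we get a(t) = 40·cos(2·t). The antiderivative of acceleration is velocity. Using v(0) = 0, we get v(t) = 20·sin(2·t). From the given velocity equation v(t) = 20·sin(2·t), we substitute t = pi/4 to get v = 20.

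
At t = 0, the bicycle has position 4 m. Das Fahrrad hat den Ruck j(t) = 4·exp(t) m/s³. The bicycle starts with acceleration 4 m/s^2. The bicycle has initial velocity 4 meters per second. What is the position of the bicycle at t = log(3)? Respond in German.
Wir müssen unsere Gleichung für den Ruck j(t) = 4·exp(t) 3-mal integrieren. Die Stammfunktion von dem Ruck, mit a(0) = 4, ergibt die Beschleunigung: a(t) = 4·exp(t). Das Integral von der Beschleunigung ist die Geschwindigkeit. Mit v(0) = 4 erhalten wir v(t) = 4·exp(t). Mit ∫v(t)dt und Anwendung von x(0) = 4, finden wir x(t) = 4·exp(t). Wir haben die Position x(t) = 4·exp(t). Durch Einsetzen von t = log(3): x(log(3)) = 12.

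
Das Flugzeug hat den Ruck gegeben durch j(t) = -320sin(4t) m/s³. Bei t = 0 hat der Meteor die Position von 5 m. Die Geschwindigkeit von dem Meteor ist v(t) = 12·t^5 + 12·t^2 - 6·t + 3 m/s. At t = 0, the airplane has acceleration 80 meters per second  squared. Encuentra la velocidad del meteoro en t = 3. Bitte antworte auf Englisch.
From the given velocity equation v(t) = 12·t^5 + 12·t^2 - 6·t + 3, we substitute t = 3 to get v = 3009.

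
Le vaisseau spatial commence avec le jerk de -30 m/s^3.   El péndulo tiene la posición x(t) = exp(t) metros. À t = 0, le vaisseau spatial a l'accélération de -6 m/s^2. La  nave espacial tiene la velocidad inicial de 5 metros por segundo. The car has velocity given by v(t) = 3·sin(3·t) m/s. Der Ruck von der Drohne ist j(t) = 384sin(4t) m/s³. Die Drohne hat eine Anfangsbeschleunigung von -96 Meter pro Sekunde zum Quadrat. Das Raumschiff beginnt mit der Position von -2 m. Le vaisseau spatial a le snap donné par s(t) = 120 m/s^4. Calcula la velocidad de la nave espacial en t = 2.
Necesitamos integrar nuestra ecuación del snap s(t) = 120 3 veces. La antiderivada del snap es la sacudida. Usando j(0) = -30, obtenemos j(t) = 120·t - 30. La integral de la sacudida es la aceleración. Usando a(0) = -6, obtenemos a(t) = 60·t^2 - 30·t - 6. La integral de la aceleración es la velocidad. Usando v(0) = 5, obtenemos v(t) = 20·t^3 - 15·t^2 - 6·t + 5. De la ecuación de la velocidad v(t) = 20·t^3 - 15·t^2 - 6·t + 5, sustituimos t = 2 para obtener v = 93.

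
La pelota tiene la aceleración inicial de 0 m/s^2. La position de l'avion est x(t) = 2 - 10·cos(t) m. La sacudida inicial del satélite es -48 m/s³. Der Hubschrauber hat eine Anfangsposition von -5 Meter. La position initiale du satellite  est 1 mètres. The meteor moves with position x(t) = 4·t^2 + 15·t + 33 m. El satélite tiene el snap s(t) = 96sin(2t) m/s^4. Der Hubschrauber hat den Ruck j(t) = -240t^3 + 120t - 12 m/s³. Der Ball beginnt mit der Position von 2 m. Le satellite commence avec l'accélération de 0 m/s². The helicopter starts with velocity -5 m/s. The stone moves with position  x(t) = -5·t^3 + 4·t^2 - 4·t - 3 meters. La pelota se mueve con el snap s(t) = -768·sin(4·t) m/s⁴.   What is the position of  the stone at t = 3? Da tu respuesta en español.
Usando x(t) = -5·t^3 + 4·t^2 - 4·t - 3 y sustituyendo t = 3, encontramos x = -114.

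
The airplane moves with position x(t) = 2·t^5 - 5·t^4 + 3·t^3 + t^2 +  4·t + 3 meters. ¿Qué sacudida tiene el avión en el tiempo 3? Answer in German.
Wir müssen unsere Gleichung für die Position x(t) = 2·t^5 - 5·t^4 + 3·t^3 + t^2 + 4·t + 3 3-mal ableiten. Mit d/dt von x(t) finden wir v(t) = 10·t^4 - 20·t^3 + 9·t^2 + 2·t + 4. Mit d/dt von v(t) finden wir a(t) = 40·t^3 - 60·t^2 + 18·t + 2. Mit d/dt von a(t) finden wir j(t) = 120·t^2 - 120·t + 18. Wir haben den Ruck j(t) = 120·t^2 - 120·t + 18. Durch Einsetzen von t = 3: j(3) = 738.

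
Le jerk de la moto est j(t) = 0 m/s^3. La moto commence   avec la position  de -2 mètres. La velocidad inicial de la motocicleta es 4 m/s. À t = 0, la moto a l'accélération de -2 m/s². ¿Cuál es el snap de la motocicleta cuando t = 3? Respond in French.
Pour résoudre ceci, nous devons prendre 1 dérivée de notre équation du jerk j(t) = 0. En dérivant le jerk, nous obtenons le snap: s(t) = 0. En utilisant s(t) = 0 et en substituant t = 3, nous trouvons s = 0.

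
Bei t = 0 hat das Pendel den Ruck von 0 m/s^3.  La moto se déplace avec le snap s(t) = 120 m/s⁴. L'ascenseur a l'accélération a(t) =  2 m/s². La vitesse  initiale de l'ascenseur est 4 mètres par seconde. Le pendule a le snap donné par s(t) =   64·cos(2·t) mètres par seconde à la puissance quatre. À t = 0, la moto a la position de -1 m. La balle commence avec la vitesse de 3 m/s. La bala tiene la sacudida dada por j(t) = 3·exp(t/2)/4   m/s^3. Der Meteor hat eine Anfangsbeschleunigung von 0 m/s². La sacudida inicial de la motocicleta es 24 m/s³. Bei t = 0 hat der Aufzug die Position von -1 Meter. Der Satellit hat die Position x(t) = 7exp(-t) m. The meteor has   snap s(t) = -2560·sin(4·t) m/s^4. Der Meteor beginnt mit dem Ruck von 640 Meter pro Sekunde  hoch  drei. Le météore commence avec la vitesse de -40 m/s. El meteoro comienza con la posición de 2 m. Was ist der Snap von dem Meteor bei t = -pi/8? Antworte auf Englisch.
We have snap s(t) = -2560·sin(4·t). Substituting t = -pi/8: s(-pi/8) = 2560.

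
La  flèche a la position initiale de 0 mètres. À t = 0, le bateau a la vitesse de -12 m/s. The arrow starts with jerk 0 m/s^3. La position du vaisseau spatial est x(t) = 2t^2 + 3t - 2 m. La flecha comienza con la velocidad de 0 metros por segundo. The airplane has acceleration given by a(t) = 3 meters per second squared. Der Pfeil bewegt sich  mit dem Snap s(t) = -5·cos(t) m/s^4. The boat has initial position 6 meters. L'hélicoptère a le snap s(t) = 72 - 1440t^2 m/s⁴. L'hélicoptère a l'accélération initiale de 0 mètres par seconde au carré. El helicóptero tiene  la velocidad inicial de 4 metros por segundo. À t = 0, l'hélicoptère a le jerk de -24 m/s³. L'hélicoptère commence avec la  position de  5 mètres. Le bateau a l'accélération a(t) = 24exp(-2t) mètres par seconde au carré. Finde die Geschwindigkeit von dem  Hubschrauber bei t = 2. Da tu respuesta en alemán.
Um dies zu lösen, müssen wir 3 Stammfunktionen unserer Gleichung für den Snap s(t) = 72 - 1440·t^2 finden. Mit ∫s(t)dt und Anwendung von j(0) = -24, finden wir j(t) = -480·t^3 + 72·t - 24. Das Integral von dem Ruck, mit a(0) = 0, ergibt die Beschleunigung: a(t) = 12·t·(-10·t^3 + 3·t - 2). Das Integral von der Beschleunigung, mit v(0) = 4, ergibt die Geschwindigkeit: v(t) = -24·t^5 + 12·t^3 - 12·t^2 + 4. Mit v(t) = -24·t^5 + 12·t^3 - 12·t^2 + 4 und Einsetzen von t = 2, finden wir v = -716.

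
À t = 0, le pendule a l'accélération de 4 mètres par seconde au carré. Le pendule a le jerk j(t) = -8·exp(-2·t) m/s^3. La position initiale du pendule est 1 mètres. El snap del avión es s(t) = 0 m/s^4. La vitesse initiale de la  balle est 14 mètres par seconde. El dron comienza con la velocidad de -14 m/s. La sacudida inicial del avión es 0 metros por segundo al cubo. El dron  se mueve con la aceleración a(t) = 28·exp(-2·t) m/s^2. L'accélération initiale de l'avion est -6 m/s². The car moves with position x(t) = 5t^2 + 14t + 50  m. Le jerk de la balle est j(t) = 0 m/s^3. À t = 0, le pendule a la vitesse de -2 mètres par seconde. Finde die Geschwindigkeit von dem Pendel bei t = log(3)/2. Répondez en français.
Nous devons trouver l'intégrale de notre équation du jerk j(t) = -8·exp(-2·t) 2 fois. En intégrant le jerk et en utilisant la condition initiale a(0) = 4, nous obtenons a(t) = 4·exp(-2·t). En prenant ∫a(t)dt et en appliquant v(0) = -2, nous trouvons v(t) = -2·exp(-2·t). De l'équation de la vitesse v(t) = -2·exp(-2·t), nous substituons t = log(3)/2 pour obtenir v = -2/3.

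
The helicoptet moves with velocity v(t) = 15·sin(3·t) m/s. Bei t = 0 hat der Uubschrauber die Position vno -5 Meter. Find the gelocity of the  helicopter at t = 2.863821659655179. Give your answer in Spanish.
De la ecuación de la velocidad v(t) = 15·sin(3·t), sustituimos t = 2.863821659655179 para obtener v = 11.1024475263771.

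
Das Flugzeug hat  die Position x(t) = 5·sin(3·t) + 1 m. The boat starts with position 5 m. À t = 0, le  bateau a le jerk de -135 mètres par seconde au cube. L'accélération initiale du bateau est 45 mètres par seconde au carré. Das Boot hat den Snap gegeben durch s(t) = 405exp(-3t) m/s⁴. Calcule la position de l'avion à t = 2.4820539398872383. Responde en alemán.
Wir haben die Position x(t) = 5·sin(3·t) + 1. Durch Einsetzen von t = 2.4820539398872383: x(2.4820539398872383) = 5.58993842423458.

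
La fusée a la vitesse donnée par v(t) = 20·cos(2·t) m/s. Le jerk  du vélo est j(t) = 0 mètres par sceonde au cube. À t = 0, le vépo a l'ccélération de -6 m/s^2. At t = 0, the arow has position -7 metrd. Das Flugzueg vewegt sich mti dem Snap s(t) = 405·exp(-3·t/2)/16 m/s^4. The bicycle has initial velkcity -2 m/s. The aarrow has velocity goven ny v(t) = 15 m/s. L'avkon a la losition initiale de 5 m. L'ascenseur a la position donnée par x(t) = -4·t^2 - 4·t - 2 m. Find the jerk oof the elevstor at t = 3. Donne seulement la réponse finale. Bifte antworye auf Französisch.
Le jerk à t = 3 est j = 0.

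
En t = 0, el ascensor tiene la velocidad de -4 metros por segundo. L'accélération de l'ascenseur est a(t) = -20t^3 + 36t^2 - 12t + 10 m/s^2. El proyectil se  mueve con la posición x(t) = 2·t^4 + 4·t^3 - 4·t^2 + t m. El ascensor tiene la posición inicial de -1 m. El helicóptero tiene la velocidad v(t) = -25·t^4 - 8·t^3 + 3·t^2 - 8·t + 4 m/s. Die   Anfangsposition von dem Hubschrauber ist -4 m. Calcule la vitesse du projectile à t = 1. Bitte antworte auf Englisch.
We must differentiate our position equation x(t) = 2·t^4 + 4·t^3 - 4·t^2 + t 1 time. The derivative of position gives velocity: v(t) = 8·t^3 + 12·t^2 - 8·t + 1. Using v(t) = 8·t^3 + 12·t^2 - 8·t + 1 and substituting t = 1, we find v = 13.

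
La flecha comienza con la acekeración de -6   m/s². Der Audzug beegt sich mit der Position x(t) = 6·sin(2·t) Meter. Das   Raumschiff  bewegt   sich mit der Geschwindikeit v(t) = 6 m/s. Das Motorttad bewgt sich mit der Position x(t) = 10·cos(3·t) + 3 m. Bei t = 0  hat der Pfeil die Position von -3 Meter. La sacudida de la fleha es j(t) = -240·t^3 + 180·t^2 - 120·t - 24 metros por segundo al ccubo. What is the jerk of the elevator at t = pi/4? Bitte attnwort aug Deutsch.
Um dies zu lösen, müssen wir 3 Ableitungen unserer Gleichung für die Position x(t) = 6·sin(2·t) nehmen. Die Ableitung von der Position ergibt die Geschwindigkeit: v(t) = 12·cos(2·t). Die Ableitung von der Geschwindigkeit ergibt die Beschleunigung: a(t) = -24·sin(2·t). Mit d/dt von a(t) finden wir j(t) = -48·cos(2·t). Wir haben den Ruck j(t) = -48·cos(2·t). Durch Einsetzen von t = pi/4: j(pi/4) = 0.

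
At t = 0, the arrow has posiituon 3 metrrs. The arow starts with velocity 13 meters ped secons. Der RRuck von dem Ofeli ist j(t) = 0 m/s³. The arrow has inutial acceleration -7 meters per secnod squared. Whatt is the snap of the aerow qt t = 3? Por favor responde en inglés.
We must differentiate our jerk equation j(t) = 0 1 time. Differentiating jerk, we get snap: s(t) = 0. From the given snap equation s(t) = 0, we substitute t = 3 to get s = 0.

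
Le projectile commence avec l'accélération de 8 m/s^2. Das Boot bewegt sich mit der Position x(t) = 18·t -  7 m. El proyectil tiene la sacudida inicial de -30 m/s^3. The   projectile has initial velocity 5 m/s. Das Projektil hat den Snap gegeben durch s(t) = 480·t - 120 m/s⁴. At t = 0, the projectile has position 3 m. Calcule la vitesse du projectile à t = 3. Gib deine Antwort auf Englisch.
We must find the integral of our snap equation s(t) = 480·t - 120 3 times. The integral of snap is jerk. Using j(0) = -30, we get j(t) = 240·t^2 - 120·t - 30. The antiderivative of jerk is acceleration. Using a(0) = 8, we get a(t) = 80·t^3 - 60·t^2 - 30·t + 8. The antiderivative of acceleration is velocity. Using v(0) = 5, we get v(t) = 20·t^4 - 20·t^3 - 15·t^2 + 8·t + 5. Using v(t) = 20·t^4 - 20·t^3 - 15·t^2 + 8·t + 5 and substituting t = 3, we find v = 974.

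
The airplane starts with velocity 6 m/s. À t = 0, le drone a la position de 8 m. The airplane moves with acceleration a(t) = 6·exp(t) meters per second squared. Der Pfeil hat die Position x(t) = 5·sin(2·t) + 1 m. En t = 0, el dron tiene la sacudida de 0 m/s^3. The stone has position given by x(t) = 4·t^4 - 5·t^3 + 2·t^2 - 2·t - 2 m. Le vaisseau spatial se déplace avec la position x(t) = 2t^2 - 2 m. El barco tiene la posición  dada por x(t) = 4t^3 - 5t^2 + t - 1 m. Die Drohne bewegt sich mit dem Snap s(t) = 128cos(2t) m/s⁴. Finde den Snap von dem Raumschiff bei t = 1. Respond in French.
Pour résoudre ceci, nous devons prendre 4 dérivées de notre équation de la position x(t) = 2·t^2 - 2. En dérivant la position, nous obtenons la vitesse: v(t) = 4·t. La dérivée de la vitesse donne l'accélération: a(t) = 4. En dérivant l'accélération, nous obtenons le jerk: j(t) = 0. En prenant d/dt de j(t), nous trouvons s(t) = 0. En utilisant s(t) = 0 et en substituant t = 1, nous trouvons s = 0.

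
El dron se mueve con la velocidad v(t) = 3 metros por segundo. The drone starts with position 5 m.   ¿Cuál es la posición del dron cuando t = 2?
Debemos encontrar la antiderivada de nuestra ecuación de la velocidad v(t) = 3 1 vez. Tomando ∫v(t)dt y aplicando x(0) = 5, encontramos x(t) = 3·t + 5. Tenemos la posición x(t) = 3·t + 5. Sustituyendo t = 2: x(2) = 11.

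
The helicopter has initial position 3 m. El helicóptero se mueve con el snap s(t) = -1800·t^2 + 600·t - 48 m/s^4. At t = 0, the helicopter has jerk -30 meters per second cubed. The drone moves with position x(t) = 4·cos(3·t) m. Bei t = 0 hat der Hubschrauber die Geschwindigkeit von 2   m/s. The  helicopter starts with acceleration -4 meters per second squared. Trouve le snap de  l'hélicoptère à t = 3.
En utilisant s(t) = -1800·t^2 + 600·t - 48 et en substituant t = 3, nous trouvons s = -14448.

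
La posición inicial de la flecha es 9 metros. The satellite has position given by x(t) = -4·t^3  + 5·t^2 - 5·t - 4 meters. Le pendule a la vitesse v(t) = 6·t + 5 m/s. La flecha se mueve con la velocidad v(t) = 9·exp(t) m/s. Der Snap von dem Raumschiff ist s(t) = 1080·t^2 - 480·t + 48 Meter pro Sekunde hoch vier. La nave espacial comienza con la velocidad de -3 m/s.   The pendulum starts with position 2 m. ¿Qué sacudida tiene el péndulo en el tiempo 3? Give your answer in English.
Starting from velocity v(t) = 6·t + 5, we take 2 derivatives. Taking d/dt of v(t), we find a(t) = 6. Taking d/dt of a(t), we find j(t) = 0. We have jerk j(t) = 0. Substituting t = 3: j(3) = 0.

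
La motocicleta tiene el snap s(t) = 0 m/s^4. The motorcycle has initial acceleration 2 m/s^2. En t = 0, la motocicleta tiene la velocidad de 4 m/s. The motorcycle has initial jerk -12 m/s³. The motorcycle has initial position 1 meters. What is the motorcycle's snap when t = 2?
Using s(t) = 0 and substituting t = 2, we find s = 0.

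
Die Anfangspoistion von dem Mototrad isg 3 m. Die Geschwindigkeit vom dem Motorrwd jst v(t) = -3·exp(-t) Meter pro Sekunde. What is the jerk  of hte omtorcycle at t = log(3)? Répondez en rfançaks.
Pour résoudre ceci, nous devons prendre 2 dérivées de notre équation de la vitesse v(t) = -3·exp(-t). En prenant d/dt de v(t), nous trouvons a(t) = 3·exp(-t). En prenant d/dt de a(t), nous trouvons j(t) = -3·exp(-t). En utilisant j(t) = -3·exp(-t) et en substituant t = log(3), nous trouvons j = -1.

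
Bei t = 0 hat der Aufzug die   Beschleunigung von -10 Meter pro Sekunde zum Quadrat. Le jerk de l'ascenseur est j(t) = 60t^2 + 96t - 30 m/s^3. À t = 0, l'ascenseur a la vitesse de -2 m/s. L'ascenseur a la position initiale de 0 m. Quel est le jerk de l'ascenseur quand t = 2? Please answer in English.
From the given jerk equation j(t) = 60·t^2 + 96·t - 30, we substitute t = 2 to get j = 402.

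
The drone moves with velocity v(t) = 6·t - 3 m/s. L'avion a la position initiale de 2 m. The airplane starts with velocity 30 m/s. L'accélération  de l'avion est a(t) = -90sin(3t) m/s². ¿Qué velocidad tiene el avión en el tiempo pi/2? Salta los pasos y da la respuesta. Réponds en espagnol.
v(pi/2) = 0.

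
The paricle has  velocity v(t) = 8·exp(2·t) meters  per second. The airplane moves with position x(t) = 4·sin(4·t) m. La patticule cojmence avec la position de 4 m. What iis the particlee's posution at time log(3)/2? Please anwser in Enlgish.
We need to integrate our velocity equation v(t) = 8·exp(2·t) 1 time. Taking ∫v(t)dt and applying x(0) = 4, we find x(t) = 4·exp(2·t). From the given position equation x(t) = 4·exp(2·t), we substitute t = log(3)/2 to get x = 12.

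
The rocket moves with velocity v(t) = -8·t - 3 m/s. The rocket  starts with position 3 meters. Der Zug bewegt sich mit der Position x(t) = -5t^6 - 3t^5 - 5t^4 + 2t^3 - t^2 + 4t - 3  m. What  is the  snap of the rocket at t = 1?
We must differentiate our velocity equation v(t) = -8·t - 3 3 times. Taking d/dt of v(t), we find a(t) = -8. Taking d/dt of a(t), we find j(t) = 0. The derivative of jerk gives snap: s(t) = 0. We have snap s(t) = 0. Substituting t = 1: s(1) = 0.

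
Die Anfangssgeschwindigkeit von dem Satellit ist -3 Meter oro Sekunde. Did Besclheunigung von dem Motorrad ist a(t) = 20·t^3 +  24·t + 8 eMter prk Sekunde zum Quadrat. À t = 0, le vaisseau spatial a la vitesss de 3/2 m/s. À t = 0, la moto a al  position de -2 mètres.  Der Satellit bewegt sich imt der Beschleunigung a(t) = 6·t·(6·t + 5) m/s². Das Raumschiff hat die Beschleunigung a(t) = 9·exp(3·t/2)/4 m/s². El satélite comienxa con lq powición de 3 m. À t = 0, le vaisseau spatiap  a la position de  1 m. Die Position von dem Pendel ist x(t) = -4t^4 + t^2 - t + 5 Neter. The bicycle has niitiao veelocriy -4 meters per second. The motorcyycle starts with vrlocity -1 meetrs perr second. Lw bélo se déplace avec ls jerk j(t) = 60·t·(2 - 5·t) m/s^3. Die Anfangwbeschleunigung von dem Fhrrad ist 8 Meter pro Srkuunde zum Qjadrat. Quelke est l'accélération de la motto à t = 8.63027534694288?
Nous avons l'accélération a(t) = 20·t^3 + 24·t + 8. En substituant t = 8.63027534694288: a(8.63027534694288) = 13071.0700067884.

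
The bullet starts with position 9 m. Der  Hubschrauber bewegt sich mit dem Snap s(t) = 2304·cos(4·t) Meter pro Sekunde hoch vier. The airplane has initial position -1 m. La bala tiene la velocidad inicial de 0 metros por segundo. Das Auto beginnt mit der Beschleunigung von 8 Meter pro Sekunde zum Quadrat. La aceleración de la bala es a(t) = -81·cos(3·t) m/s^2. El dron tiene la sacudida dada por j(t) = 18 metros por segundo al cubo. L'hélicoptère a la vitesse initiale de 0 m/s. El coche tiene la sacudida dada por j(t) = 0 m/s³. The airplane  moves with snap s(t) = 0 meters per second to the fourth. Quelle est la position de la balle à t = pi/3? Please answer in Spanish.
Necesitamos integrar nuestra ecuación de la aceleración a(t) = -81·cos(3·t) 2 veces. Tomando ∫a(t)dt y aplicando v(0) = 0, encontramos v(t) = -27·sin(3·t). Tomando ∫v(t)dt y aplicando x(0) = 9, encontramos x(t) = 9·cos(3·t). Usando x(t) = 9·cos(3·t) y sustituyendo t = pi/3, encontramos x = -9.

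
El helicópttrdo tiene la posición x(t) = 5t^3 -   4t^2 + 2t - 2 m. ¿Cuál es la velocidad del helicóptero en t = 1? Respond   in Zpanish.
Debemos derivar nuestra ecuación de la posición x(t) = 5·t^3 - 4·t^2 + 2·t - 2 1 vez. La derivada de la posición da la velocidad: v(t) = 15·t^2 - 8·t + 2. Tenemos la velocidad v(t) = 15·t^2 - 8·t + 2. Sustituyendo t = 1: v(1) = 9.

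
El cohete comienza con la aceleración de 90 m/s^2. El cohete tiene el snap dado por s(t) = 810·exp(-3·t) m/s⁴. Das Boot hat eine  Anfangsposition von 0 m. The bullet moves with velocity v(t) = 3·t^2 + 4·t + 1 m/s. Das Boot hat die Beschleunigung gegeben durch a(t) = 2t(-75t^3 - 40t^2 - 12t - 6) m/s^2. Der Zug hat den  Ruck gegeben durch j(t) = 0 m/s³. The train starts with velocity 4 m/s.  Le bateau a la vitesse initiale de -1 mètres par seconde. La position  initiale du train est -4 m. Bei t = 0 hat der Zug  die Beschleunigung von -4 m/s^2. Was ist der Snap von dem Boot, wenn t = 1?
Um dies zu lösen, müssen wir 2 Ableitungen unserer Gleichung für die Beschleunigung a(t) = 2·t·(-75·t^3 - 40·t^2 - 12·t - 6) nehmen. Durch Ableiten von der Beschleunigung erhalten wir den Ruck: j(t) = -150·t^3 - 80·t^2 + 2·t·(-225·t^2 - 80·t - 12) - 24·t - 12. Die Ableitung von dem Ruck ergibt den Snap: s(t) = -900·t^2 + 2·t·(-450·t - 80) - 320·t - 48. Mit s(t) = -900·t^2 + 2·t·(-450·t - 80) - 320·t - 48 und Einsetzen von t = 1, finden wir s = -2328.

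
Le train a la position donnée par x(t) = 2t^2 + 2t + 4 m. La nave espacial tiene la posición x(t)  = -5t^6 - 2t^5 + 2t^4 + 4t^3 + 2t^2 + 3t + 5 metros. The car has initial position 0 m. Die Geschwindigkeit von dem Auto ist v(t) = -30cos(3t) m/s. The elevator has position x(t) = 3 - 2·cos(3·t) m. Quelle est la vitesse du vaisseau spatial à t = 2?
En partant de la position x(t) = -5·t^6 - 2·t^5 + 2·t^4 + 4·t^3 + 2·t^2 + 3·t + 5, nous prenons 1 dérivée. En dérivant la position, nous obtenons la vitesse: v(t) = -30·t^5 - 10·t^4 + 8·t^3 + 12·t^2 + 4·t + 3. En utilisant v(t) = -30·t^5 - 10·t^4 + 8·t^3 + 12·t^2 + 4·t + 3 et en substituant t = 2, nous trouvons v = -997.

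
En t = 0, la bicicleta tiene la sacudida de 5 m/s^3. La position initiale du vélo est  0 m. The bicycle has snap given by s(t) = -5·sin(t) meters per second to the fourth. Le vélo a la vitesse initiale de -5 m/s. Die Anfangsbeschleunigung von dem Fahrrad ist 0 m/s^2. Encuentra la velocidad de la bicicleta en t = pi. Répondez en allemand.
Ausgehend von dem Snap s(t) = -5·sin(t), nehmen wir 3 Stammfunktionen. Durch Integration von dem Snap und Verwendung der Anfangsbedingung j(0) = 5, erhalten wir j(t) = 5·cos(t). Das Integral von dem Ruck ist die Beschleunigung. Mit a(0) = 0 erhalten wir a(t) = 5·sin(t). Durch Integration von der Beschleunigung und Verwendung der Anfangsbedingung v(0) = -5, erhalten wir v(t) = -5·cos(t). Wir haben die Geschwindigkeit v(t) = -5·cos(t). Durch Einsetzen von t = pi: v(pi) = 5.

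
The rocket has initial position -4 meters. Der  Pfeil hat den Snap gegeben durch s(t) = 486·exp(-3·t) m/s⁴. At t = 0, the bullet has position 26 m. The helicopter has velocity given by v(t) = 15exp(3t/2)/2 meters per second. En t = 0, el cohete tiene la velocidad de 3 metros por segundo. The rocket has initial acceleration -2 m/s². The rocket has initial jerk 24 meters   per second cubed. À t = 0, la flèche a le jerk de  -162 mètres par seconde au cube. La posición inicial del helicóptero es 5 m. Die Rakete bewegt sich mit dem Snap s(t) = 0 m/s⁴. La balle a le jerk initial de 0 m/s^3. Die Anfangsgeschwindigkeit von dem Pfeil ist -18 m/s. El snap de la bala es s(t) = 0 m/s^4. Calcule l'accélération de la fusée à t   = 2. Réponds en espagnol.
Partiendo del snap s(t) = 0, tomamos 2 integrales. La integral del snap, con j(0) = 24, da la sacudida: j(t) = 24. La integral de la sacudida, con a(0) = -2, da la aceleración: a(t) = 24·t - 2. De la ecuación de la aceleración a(t) = 24·t - 2, sustituimos t = 2 para obtener a = 46.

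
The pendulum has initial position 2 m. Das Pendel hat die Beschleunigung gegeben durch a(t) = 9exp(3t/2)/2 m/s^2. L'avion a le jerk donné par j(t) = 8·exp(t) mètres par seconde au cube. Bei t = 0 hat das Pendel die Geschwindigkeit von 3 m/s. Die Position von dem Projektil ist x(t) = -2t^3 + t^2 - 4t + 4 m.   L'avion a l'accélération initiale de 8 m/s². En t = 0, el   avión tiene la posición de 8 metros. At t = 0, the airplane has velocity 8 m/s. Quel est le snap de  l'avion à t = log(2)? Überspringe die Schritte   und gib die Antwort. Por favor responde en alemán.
Bei t = log(2), s = 16.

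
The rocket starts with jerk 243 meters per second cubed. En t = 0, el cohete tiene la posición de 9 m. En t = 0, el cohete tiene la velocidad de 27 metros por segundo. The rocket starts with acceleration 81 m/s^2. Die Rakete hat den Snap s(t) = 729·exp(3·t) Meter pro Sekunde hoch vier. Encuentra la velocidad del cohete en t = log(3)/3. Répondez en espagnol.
Para resolver esto, necesitamos tomar 3 integrales de nuestra ecuación del snap s(t) = 729·exp(3·t). La antiderivada del snap es la sacudida. Usando j(0) = 243, obtenemos j(t) = 243·exp(3·t). La integral de la sacudida, con a(0) = 81, da la aceleración: a(t) = 81·exp(3·t). La integral de la aceleración, con v(0) = 27, da la velocidad: v(t) = 27·exp(3·t). De la ecuación de la velocidad v(t) = 27·exp(3·t), sustituimos t = log(3)/3 para obtener v = 81.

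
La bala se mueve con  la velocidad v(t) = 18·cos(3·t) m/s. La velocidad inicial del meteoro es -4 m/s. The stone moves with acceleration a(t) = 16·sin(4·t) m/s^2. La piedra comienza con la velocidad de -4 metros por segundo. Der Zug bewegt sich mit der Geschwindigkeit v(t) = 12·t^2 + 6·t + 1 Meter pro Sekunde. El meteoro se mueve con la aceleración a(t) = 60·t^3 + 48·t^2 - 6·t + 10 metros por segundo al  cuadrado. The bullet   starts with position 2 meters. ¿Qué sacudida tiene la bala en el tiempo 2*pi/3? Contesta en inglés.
We must differentiate our velocity equation v(t) = 18·cos(3·t) 2 times. Differentiating velocity, we get acceleration: a(t) = -54·sin(3·t). Taking d/dt of a(t), we find j(t) = -162·cos(3·t). Using j(t) = -162·cos(3·t) and substituting t = 2*pi/3, we find j = -162.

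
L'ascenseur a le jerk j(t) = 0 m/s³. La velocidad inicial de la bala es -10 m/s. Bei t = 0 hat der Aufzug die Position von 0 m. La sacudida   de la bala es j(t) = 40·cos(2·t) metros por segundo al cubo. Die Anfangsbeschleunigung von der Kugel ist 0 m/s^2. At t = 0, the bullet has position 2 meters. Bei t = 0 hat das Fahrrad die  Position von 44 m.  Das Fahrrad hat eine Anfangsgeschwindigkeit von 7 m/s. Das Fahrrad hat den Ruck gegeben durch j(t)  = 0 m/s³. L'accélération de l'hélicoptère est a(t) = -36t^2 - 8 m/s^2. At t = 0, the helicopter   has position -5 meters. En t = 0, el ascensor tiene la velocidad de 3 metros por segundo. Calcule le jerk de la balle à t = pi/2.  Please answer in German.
Aus der Gleichung für den Ruck j(t) = 40·cos(2·t), setzen wir t = pi/2 ein und erhalten j = -40.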